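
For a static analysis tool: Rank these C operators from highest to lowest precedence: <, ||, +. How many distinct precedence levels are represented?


Looking up precedence for each operator:
  < -> precedence 4
  || -> precedence 1
  + -> precedence 5
Sorted highest to lowest: +, <, ||
Distinct precedence values: [5, 4, 1]
Number of distinct levels: 3

3


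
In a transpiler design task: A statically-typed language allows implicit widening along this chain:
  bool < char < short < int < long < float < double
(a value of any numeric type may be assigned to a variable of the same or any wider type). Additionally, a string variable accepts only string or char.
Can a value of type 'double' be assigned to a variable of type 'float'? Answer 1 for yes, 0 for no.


Target variable type: float
Source value type: double
Numeric ranks: double=6, float=5
Widening allowed iff rank(source) <= rank(target): 6 <= 5? No
Result: 0

0


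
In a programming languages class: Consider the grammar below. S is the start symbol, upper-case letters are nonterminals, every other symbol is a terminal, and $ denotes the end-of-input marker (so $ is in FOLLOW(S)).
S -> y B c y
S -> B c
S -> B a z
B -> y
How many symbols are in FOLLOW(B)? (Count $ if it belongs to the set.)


S is the start symbol and does not occur in any rule body, so FOLLOW(S) = {$}.
Examining every occurrence of B in a rule body:
  S -> y B c y : B is followed by terminal 'c' -> add 'c'
  S -> B c : B is followed by terminal 'c' -> add 'c' (already in the set)
  S -> B a z : B is followed by terminal 'a' -> add 'a'
  B -> y : B does not occur in the body -> contributes nothing
FOLLOW(B) = {a, c}
Count: 2

2


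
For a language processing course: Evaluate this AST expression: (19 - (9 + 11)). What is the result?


Expression: (19 - (9 + 11))
Evaluating step by step:
  9 + 11 = 20
  19 - 20 = -1
Result: -1

-1


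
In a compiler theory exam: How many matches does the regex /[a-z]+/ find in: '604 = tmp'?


Pattern: /[a-z]+/ (identifiers)
Input: '604 = tmp'
Scanning for matches:
  Match 1: 'tmp'
Total matches: 1

1


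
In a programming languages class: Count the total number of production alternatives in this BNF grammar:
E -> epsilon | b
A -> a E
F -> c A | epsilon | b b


Counting alternatives per rule:
  E: 2 alternative(s)
  A: 1 alternative(s)
  F: 3 alternative(s)
Sum: 2 + 1 + 3 = 6

6


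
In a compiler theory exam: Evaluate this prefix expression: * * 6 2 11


Parsing prefix expression: * * 6 2 11
Step 1: Innermost operation '* 6 2'
  6 * 2 = 12
Step 2: Outer operation '* [12] 11'
  12 * 11 = 132

132


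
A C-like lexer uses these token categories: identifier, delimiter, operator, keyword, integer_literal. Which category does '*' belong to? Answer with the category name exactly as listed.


Token: '*'
Checking categories:
  identifier: no
  integer_literal: no
  operator: YES
  keyword: no
  delimiter: no
Category: operator

operator


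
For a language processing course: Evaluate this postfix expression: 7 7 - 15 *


Processing tokens left to right:
Push 7, Push 7
Pop 7 and 7, compute 7 - 7 = 0, push 0
Push 15
Pop 0 and 15, compute 0 * 15 = 0, push 0
Stack result: 0

0


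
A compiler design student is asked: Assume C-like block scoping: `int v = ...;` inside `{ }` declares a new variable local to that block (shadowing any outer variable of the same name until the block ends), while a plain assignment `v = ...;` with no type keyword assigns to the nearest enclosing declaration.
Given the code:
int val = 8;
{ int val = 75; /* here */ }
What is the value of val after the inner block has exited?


Analyzing scoping rules:
Outer scope: declares val = 8
Inner block: 'int val = 75;' declares a NEW val that shadows the outer one
When the block exits the inner val goes out of scope; the outer val was never modified -> 8
Result: 8

8


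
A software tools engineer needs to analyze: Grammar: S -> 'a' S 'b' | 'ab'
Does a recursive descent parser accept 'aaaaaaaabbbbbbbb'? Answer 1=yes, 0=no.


Grammar accepts strings of the form a^n b^n (n >= 1)
Word: 'aaaaaaaabbbbbbbb'
Counting: 8 a's and 8 b's
Check: 8 == 8? Yes
Derivation (S -> aSb applied 7 time(s), then S -> ab): S => aSb => aaSbb => aaaSbbb => aaaaSbbbb => aaaaaSbbbbb => aaaaaaSbbbbbb => aaaaaaaSbbbbbbb => aaaaaaaabbbbbbbb
Accepted

1


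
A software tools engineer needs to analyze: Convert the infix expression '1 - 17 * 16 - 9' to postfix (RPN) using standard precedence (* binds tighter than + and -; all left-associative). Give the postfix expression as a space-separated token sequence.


Applying the shunting-yard algorithm:
  Operand 1 -> output
  Push '-' onto operator stack -> op-stack: [-]
  Operand 17 -> output
  Push '*' onto operator stack -> op-stack: [-, *]
  Operand 16 -> output
  See '-' (prec 1); top '*' (prec 2) >= it -> pop '*' to output
  See '-' (prec 1); top '-' (prec 1) >= it -> pop '-' to output
  Push '-' onto operator stack -> op-stack: [-]
  Operand 9 -> output
  End of input: pop '-' to output
Postfix result: 1 17 16 * - 9 -

1 17 16 * - 9 -


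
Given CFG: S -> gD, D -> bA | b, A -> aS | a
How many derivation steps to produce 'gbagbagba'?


Grammar: S -> gD, D -> bA | b, A -> aS | a
Deriving 'gbagbagba':
Step 1: S -> gD => gD
Step 2: D -> bA => gbA
Step 3: A -> aS => gbaS
Step 4: S -> gD => gbagD
Step 5: D -> bA => gbagbA
Step 6: A -> aS => gbagbaS
Step 7: S -> gD => gbagbagD
Step 8: D -> bA => gbagbagbA
Step 9: A -> a => gbagbagba
Total derivation steps: 9

9


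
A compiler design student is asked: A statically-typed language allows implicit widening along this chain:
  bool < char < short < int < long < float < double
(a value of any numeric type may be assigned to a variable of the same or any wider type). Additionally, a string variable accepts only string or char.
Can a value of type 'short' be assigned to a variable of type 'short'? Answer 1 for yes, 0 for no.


Target variable type: short
Source value type: short
Numeric ranks: short=2, short=2
Widening allowed iff rank(source) <= rank(target): 2 <= 2? Yes
Result: 1

1


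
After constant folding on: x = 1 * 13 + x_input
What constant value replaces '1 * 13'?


Identifying constant sub-expression:
  Original: x = 1 * 13 + x_input
  1 and 13 are both compile-time constants
  Evaluating: 1 * 13 = 13
  After folding: x = 13 + x_input

13


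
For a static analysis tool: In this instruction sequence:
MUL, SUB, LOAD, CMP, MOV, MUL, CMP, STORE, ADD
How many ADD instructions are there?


Scanning instruction sequence for ADD:
  Position 1: MUL
  Position 2: SUB
  Position 3: LOAD
  Position 4: CMP
  Position 5: MOV
  Position 6: MUL
  Position 7: CMP
  Position 8: STORE
  Position 9: ADD <- MATCH
Matches at positions: [9]
Total ADD count: 1

1


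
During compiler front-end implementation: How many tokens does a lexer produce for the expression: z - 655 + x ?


Scanning 'z - 655 + x'
Token 1: 'z' -> identifier
Token 2: '-' -> operator
Token 3: '655' -> integer_literal
Token 4: '+' -> operator
Token 5: 'x' -> identifier
Total tokens: 5

5


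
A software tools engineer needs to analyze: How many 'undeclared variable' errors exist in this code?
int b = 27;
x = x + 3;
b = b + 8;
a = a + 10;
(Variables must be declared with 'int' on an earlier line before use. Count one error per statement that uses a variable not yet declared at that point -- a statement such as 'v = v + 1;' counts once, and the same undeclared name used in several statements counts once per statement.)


Scanning code line by line:
  Line 1: declare 'b' -> declared = ['b']
  Line 2: use 'x' -> ERROR (undeclared)
  Line 3: use 'b' -> OK (declared)
  Line 4: use 'a' -> ERROR (undeclared)
Total undeclared variable errors: 2

2


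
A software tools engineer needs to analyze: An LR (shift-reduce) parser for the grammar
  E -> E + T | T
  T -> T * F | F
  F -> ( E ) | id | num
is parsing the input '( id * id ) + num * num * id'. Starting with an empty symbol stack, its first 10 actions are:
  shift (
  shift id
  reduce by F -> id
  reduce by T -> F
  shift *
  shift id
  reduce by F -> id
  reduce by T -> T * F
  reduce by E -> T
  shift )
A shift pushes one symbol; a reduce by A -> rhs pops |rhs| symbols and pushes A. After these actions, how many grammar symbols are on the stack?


Tracking the symbol stack through each action:
  Action 1: shift '(' : push -> stack = [(] (size 1)
  Action 2: shift 'id' : push -> stack = [(, id] (size 2)
  Action 3: reduce by F -> id : pop 1, push F -> stack = [(, F] (size 2)
  Action 4: reduce by T -> F : pop 1, push T -> stack = [(, T] (size 2)
  Action 5: shift '*' : push -> stack = [(, T, *] (size 3)
  Action 6: shift 'id' : push -> stack = [(, T, *, id] (size 4)
  Action 7: reduce by F -> id : pop 1, push F -> stack = [(, T, *, F] (size 4)
  Action 8: reduce by T -> T * F : pop 3, push T -> stack = [(, T] (size 2)
  Action 9: reduce by E -> T : pop 1, push E -> stack = [(, E] (size 2)
  Action 10: shift ')' : push -> stack = [(, E, )] (size 3)
Final stack size: 3

3


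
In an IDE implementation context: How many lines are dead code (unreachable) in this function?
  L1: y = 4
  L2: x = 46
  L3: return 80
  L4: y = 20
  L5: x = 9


Analyzing control flow:
  L1: reachable (before return)
  L2: reachable (before return)
  L3: reachable (return statement)
  L4: DEAD (after return at L3)
  L5: DEAD (after return at L3)
Return at L3, total lines = 5
Dead lines: L4 through L5
Count: 2

2


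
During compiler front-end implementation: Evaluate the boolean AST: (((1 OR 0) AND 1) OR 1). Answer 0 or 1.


Step 1: Evaluate inner node
  1 OR 0 = 1
Step 2: Evaluate next node
  1 AND 1 = 1
Step 3: Evaluate root node
  1 OR 1 = 1

1


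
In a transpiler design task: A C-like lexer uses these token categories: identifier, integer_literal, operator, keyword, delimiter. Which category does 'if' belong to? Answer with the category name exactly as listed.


Token: 'if'
Checking categories:
  identifier: no
  integer_literal: no
  operator: no
  keyword: YES
  delimiter: no
Category: keyword

keyword


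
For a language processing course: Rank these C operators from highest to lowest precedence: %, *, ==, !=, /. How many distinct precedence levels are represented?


Looking up precedence for each operator:
  % -> precedence 6
  * -> precedence 6
  == -> precedence 3
  != -> precedence 3
  / -> precedence 6
Sorted highest to lowest: %, *, /, ==, !=
Distinct precedence values: [6, 3]
Number of distinct levels: 2

2


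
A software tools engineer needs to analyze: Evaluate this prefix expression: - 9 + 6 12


Parsing prefix expression: - 9 + 6 12
Step 1: Innermost operation '+ 6 12'
  6 + 12 = 18
Step 2: Outer operation '- 9 [18]'
  9 - 18 = -9

-9


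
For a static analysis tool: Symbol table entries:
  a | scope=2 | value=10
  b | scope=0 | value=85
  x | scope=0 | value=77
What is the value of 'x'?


Searching symbol table for 'x':
  a | scope=2 | value=10
  b | scope=0 | value=85
  x | scope=0 | value=77 <- MATCH
Found 'x' at scope 0 with value 77

77


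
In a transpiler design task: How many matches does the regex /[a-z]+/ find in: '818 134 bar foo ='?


Pattern: /[a-z]+/ (identifiers)
Input: '818 134 bar foo ='
Scanning for matches:
  Match 1: 'bar'
  Match 2: 'foo'
Total matches: 2

2


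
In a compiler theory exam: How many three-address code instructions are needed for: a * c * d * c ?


Expression: a * c * d * c
Generating three-address code (respecting * over +/- precedence):
  Instruction 1: t1 = a * c
  Instruction 2: t2 = t1 * d
  Instruction 3: t3 = t2 * c
Total instructions: 3

3


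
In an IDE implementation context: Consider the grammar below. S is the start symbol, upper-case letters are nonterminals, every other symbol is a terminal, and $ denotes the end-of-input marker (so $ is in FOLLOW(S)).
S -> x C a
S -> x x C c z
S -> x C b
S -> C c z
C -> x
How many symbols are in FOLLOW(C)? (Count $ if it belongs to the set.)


S is the start symbol and does not occur in any rule body, so FOLLOW(S) = {$}.
Examining every occurrence of C in a rule body:
  S -> x C a : C is followed by terminal 'a' -> add 'a'
  S -> x x C c z : C is followed by terminal 'c' -> add 'c'
  S -> x C b : C is followed by terminal 'b' -> add 'b'
  S -> C c z : C is followed by terminal 'c' -> add 'c' (already in the set)
  C -> x : C does not occur in the body -> contributes nothing
FOLLOW(C) = {a, b, c}
Count: 3

3


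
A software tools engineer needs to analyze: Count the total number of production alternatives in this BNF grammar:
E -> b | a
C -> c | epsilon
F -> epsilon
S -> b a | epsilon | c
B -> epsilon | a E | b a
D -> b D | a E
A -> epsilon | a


Counting alternatives per rule:
  E: 2 alternative(s)
  C: 2 alternative(s)
  F: 1 alternative(s)
  S: 3 alternative(s)
  B: 3 alternative(s)
  D: 2 alternative(s)
  A: 2 alternative(s)
Sum: 2 + 2 + 1 + 3 + 3 + 2 + 2 = 15

15


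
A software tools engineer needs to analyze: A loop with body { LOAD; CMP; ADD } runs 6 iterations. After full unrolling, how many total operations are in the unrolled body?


Loop body operations: LOAD, CMP, ADD (3 ops per iteration)
Unrolling 6 iterations:
  Iteration 1: LOAD, CMP, ADD (3 ops)
  Iteration 2: LOAD, CMP, ADD (3 ops)
  Iteration 3: LOAD, CMP, ADD (3 ops)
  Iteration 4: LOAD, CMP, ADD (3 ops)
  Iteration 5: LOAD, CMP, ADD (3 ops)
  Iteration 6: LOAD, CMP, ADD (3 ops)
Total: 6 iterations * 3 ops/iter = 18 operations

18


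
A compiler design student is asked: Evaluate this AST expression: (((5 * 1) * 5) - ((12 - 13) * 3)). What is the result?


Expression: (((5 * 1) * 5) - ((12 - 13) * 3))
Evaluating step by step:
  5 * 1 = 5
  5 * 5 = 25
  12 - 13 = -1
  -1 * 3 = -3
  25 - -3 = 28
Result: 28

28


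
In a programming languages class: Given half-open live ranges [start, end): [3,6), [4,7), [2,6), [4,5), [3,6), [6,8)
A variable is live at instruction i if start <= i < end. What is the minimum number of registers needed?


Live ranges:
  Var0: [3, 6)
  Var1: [4, 7)
  Var2: [2, 6)
  Var3: [4, 5)
  Var4: [3, 6)
  Var5: [6, 8)
Sweep-line events (position, delta, active):
  pos=2 start -> active=1
  pos=3 start -> active=2
  pos=3 start -> active=3
  pos=4 start -> active=4
  pos=4 start -> active=5
  pos=5 end -> active=4
  pos=6 end -> active=3
  pos=6 end -> active=2
  pos=6 end -> active=1
  pos=6 start -> active=2
  pos=7 end -> active=1
  pos=8 end -> active=0
Maximum simultaneous active: 5
Minimum registers needed: 5

5


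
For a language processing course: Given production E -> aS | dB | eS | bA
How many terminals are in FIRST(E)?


Production: E -> aS | dB | eS | bA
Examining each alternative for leading terminals:
  E -> aS : first terminal = 'a'
  E -> dB : first terminal = 'd'
  E -> eS : first terminal = 'e'
  E -> bA : first terminal = 'b'
FIRST(E) = {a, b, d, e}
Count: 4

4


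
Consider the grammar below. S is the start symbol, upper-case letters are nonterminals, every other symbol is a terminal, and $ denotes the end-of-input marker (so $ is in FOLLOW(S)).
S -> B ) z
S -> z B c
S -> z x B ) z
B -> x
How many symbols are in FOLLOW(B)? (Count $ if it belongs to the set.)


S is the start symbol and does not occur in any rule body, so FOLLOW(S) = {$}.
Examining every occurrence of B in a rule body:
  S -> B ) z : B is followed by terminal ')' -> add ')'
  S -> z B c : B is followed by terminal 'c' -> add 'c'
  S -> z x B ) z : B is followed by terminal ')' -> add ')' (already in the set)
  B -> x : B does not occur in the body -> contributes nothing
FOLLOW(B) = {), c}
Count: 2

2


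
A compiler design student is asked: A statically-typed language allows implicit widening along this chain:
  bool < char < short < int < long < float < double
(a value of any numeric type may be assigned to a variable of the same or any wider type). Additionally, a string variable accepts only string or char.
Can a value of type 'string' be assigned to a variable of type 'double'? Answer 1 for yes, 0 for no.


Target variable type: double
Source value type: string
Rule: string cannot widen to any numeric type
Result: 0

0


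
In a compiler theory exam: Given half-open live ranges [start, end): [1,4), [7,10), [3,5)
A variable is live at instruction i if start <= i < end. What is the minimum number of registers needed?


Live ranges:
  Var0: [1, 4)
  Var1: [7, 10)
  Var2: [3, 5)
Sweep-line events (position, delta, active):
  pos=1 start -> active=1
  pos=3 start -> active=2
  pos=4 end -> active=1
  pos=5 end -> active=0
  pos=7 start -> active=1
  pos=10 end -> active=0
Maximum simultaneous active: 2
Minimum registers needed: 2

2


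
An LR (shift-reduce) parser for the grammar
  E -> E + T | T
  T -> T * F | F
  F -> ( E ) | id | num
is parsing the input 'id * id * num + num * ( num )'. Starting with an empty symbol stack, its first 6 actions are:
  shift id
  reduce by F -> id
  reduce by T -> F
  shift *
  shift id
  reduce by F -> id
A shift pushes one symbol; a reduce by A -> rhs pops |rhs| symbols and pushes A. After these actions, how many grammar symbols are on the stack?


Tracking the symbol stack through each action:
  Action 1: shift 'id' : push -> stack = [id] (size 1)
  Action 2: reduce by F -> id : pop 1, push F -> stack = [F] (size 1)
  Action 3: reduce by T -> F : pop 1, push T -> stack = [T] (size 1)
  Action 4: shift '*' : push -> stack = [T, *] (size 2)
  Action 5: shift 'id' : push -> stack = [T, *, id] (size 3)
  Action 6: reduce by F -> id : pop 1, push F -> stack = [T, *, F] (size 3)
Final stack size: 3

3


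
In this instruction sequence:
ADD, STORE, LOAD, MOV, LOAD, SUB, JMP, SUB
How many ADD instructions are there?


Scanning instruction sequence for ADD:
  Position 1: ADD <- MATCH
  Position 2: STORE
  Position 3: LOAD
  Position 4: MOV
  Position 5: LOAD
  Position 6: SUB
  Position 7: JMP
  Position 8: SUB
Matches at positions: [1]
Total ADD count: 1

1


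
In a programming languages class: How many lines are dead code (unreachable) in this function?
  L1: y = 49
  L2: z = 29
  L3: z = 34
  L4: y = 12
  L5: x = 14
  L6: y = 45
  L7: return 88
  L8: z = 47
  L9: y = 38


Analyzing control flow:
  L1: reachable (before return)
  L2: reachable (before return)
  L3: reachable (before return)
  L4: reachable (before return)
  L5: reachable (before return)
  L6: reachable (before return)
  L7: reachable (return statement)
  L8: DEAD (after return at L7)
  L9: DEAD (after return at L7)
Return at L7, total lines = 9
Dead lines: L8 through L9
Count: 2

2


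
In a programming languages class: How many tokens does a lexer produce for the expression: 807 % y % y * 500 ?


Scanning '807 % y % y * 500'
Token 1: '807' -> integer_literal
Token 2: '%' -> operator
Token 3: 'y' -> identifier
Token 4: '%' -> operator
Token 5: 'y' -> identifier
Token 6: '*' -> operator
Token 7: '500' -> integer_literal
Total tokens: 7

7


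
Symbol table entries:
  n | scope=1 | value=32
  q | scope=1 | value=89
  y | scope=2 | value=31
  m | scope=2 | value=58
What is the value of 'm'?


Searching symbol table for 'm':
  n | scope=1 | value=32
  q | scope=1 | value=89
  y | scope=2 | value=31
  m | scope=2 | value=58 <- MATCH
Found 'm' at scope 2 with value 58

58


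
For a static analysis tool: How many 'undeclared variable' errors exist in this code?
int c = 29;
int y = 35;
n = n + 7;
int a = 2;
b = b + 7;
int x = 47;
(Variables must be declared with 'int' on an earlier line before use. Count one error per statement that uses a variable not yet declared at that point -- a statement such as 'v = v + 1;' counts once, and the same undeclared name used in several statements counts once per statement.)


Scanning code line by line:
  Line 1: declare 'c' -> declared = ['c']
  Line 2: declare 'y' -> declared = ['c', 'y']
  Line 3: use 'n' -> ERROR (undeclared)
  Line 4: declare 'a' -> declared = ['a', 'c', 'y']
  Line 5: use 'b' -> ERROR (undeclared)
  Line 6: declare 'x' -> declared = ['a', 'c', 'x', 'y']
Total undeclared variable errors: 2

2


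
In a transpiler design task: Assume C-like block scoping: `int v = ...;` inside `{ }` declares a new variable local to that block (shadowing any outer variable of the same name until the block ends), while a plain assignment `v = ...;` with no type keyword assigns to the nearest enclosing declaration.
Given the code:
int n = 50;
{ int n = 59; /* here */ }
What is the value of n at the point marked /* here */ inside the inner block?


Analyzing scoping rules:
Outer scope: declares n = 50
Inner block: 'int n = 59;' declares a NEW n that shadows the outer one
Inside the block the inner declaration is in scope -> 59
Result: 59

59


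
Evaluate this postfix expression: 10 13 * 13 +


Processing tokens left to right:
Push 10, Push 13
Pop 10 and 13, compute 10 * 13 = 130, push 130
Push 13
Pop 130 and 13, compute 130 + 13 = 143, push 143
Stack result: 143

143


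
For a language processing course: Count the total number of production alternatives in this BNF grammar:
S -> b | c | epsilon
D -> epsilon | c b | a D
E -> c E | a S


Counting alternatives per rule:
  S: 3 alternative(s)
  D: 3 alternative(s)
  E: 2 alternative(s)
Sum: 3 + 3 + 2 = 8

8


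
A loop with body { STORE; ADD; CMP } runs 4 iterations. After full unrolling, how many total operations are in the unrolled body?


Loop body operations: STORE, ADD, CMP (3 ops per iteration)
Unrolling 4 iterations:
  Iteration 1: STORE, ADD, CMP (3 ops)
  Iteration 2: STORE, ADD, CMP (3 ops)
  Iteration 3: STORE, ADD, CMP (3 ops)
  Iteration 4: STORE, ADD, CMP (3 ops)
Total: 4 iterations * 3 ops/iter = 12 operations

12


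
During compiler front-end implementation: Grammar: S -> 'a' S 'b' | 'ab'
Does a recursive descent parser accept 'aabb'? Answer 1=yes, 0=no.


Grammar accepts strings of the form a^n b^n (n >= 1)
Word: 'aabb'
Counting: 2 a's and 2 b's
Check: 2 == 2? Yes
Derivation (S -> aSb applied 1 time(s), then S -> ab): S => aSb => aabb
Accepted

1


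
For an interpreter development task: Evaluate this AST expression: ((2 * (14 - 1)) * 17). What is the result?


Expression: ((2 * (14 - 1)) * 17)
Evaluating step by step:
  14 - 1 = 13
  2 * 13 = 26
  26 * 17 = 442
Result: 442

442


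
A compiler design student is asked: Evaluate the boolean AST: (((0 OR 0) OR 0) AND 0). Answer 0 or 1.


Step 1: Evaluate inner node
  0 OR 0 = 0
Step 2: Evaluate next node
  0 OR 0 = 0
Step 3: Evaluate root node
  0 AND 0 = 0

0


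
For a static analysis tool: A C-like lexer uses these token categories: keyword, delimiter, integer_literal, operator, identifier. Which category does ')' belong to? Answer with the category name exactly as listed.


Token: ')'
Checking categories:
  identifier: no
  integer_literal: no
  operator: no
  keyword: no
  delimiter: YES
Category: delimiter

delimiter


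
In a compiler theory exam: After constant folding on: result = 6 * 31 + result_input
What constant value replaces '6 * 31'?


Identifying constant sub-expression:
  Original: result = 6 * 31 + result_input
  6 and 31 are both compile-time constants
  Evaluating: 6 * 31 = 186
  After folding: result = 186 + result_input

186


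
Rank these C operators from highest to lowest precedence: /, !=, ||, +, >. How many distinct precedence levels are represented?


Looking up precedence for each operator:
  / -> precedence 6
  != -> precedence 3
  || -> precedence 1
  + -> precedence 5
  > -> precedence 4
Sorted highest to lowest: /, +, >, !=, ||
Distinct precedence values: [6, 5, 4, 3, 1]
Number of distinct levels: 5

5


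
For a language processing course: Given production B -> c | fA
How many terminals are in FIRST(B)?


Production: B -> c | fA
Examining each alternative for leading terminals:
  B -> c : first terminal = 'c'
  B -> fA : first terminal = 'f'
FIRST(B) = {c, f}
Count: 2

2


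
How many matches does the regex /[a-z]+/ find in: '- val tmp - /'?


Pattern: /[a-z]+/ (identifiers)
Input: '- val tmp - /'
Scanning for matches:
  Match 1: 'val'
  Match 2: 'tmp'
Total matches: 2

2


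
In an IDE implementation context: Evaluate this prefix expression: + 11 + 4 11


Parsing prefix expression: + 11 + 4 11
Step 1: Innermost operation '+ 4 11'
  4 + 11 = 15
Step 2: Outer operation '+ 11 [15]'
  11 + 15 = 26

26


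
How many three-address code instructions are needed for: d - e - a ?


Expression: d - e - a
Generating three-address code (respecting * over +/- precedence):
  Instruction 1: t1 = d - e
  Instruction 2: t2 = t1 - a
Total instructions: 2

2


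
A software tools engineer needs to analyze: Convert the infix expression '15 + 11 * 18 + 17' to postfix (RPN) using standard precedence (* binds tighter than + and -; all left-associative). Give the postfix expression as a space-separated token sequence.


Applying the shunting-yard algorithm:
  Operand 15 -> output
  Push '+' onto operator stack -> op-stack: [+]
  Operand 11 -> output
  Push '*' onto operator stack -> op-stack: [+, *]
  Operand 18 -> output
  See '+' (prec 1); top '*' (prec 2) >= it -> pop '*' to output
  See '+' (prec 1); top '+' (prec 1) >= it -> pop '+' to output
  Push '+' onto operator stack -> op-stack: [+]
  Operand 17 -> output
  End of input: pop '+' to output
Postfix result: 15 11 18 * + 17 +

15 11 18 * + 17 +


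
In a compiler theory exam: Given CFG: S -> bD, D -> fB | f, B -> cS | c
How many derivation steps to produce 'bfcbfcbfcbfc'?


Grammar: S -> bD, D -> fB | f, B -> cS | c
Deriving 'bfcbfcbfcbfc':
Step 1: S -> bD => bD
Step 2: D -> fB => bfB
Step 3: B -> cS => bfcS
Step 4: S -> bD => bfcbD
Step 5: D -> fB => bfcbfB
Step 6: B -> cS => bfcbfcS
Step 7: S -> bD => bfcbfcbD
Step 8: D -> fB => bfcbfcbfB
Step 9: B -> cS => bfcbfcbfcS
Step 10: S -> bD => bfcbfcbfcbD
Step 11: D -> fB => bfcbfcbfcbfB
Step 12: B -> c => bfcbfcbfcbfc
Total derivation steps: 12

12


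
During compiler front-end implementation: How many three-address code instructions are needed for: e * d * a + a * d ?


Expression: e * d * a + a * d
Generating three-address code (respecting * over +/- precedence):
  Instruction 1: t1 = e * d
  Instruction 2: t2 = t1 * a
  Instruction 3: t3 = a * d
  Instruction 4: t4 = t2 + t3
Total instructions: 4

4


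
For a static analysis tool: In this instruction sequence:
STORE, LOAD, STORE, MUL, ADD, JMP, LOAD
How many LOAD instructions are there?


Scanning instruction sequence for LOAD:
  Position 1: STORE
  Position 2: LOAD <- MATCH
  Position 3: STORE
  Position 4: MUL
  Position 5: ADD
  Position 6: JMP
  Position 7: LOAD <- MATCH
Matches at positions: [2, 7]
Total LOAD count: 2

2


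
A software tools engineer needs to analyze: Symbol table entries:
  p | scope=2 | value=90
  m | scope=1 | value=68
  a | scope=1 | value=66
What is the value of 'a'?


Searching symbol table for 'a':
  p | scope=2 | value=90
  m | scope=1 | value=68
  a | scope=1 | value=66 <- MATCH
Found 'a' at scope 1 with value 66

66


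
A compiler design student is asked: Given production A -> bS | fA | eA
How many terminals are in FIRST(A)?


Production: A -> bS | fA | eA
Examining each alternative for leading terminals:
  A -> bS : first terminal = 'b'
  A -> fA : first terminal = 'f'
  A -> eA : first terminal = 'e'
FIRST(A) = {b, e, f}
Count: 3

3


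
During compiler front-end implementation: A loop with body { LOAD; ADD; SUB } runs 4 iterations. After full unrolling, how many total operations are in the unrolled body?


Loop body operations: LOAD, ADD, SUB (3 ops per iteration)
Unrolling 4 iterations:
  Iteration 1: LOAD, ADD, SUB (3 ops)
  Iteration 2: LOAD, ADD, SUB (3 ops)
  Iteration 3: LOAD, ADD, SUB (3 ops)
  Iteration 4: LOAD, ADD, SUB (3 ops)
Total: 4 iterations * 3 ops/iter = 12 operations

12


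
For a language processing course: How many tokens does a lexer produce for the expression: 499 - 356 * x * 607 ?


Scanning '499 - 356 * x * 607'
Token 1: '499' -> integer_literal
Token 2: '-' -> operator
Token 3: '356' -> integer_literal
Token 4: '*' -> operator
Token 5: 'x' -> identifier
Token 6: '*' -> operator
Token 7: '607' -> integer_literal
Total tokens: 7

7


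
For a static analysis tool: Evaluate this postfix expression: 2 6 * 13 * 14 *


Processing tokens left to right:
Push 2, Push 6
Pop 2 and 6, compute 2 * 6 = 12, push 12
Push 13
Pop 12 and 13, compute 12 * 13 = 156, push 156
Push 14
Pop 156 and 14, compute 156 * 14 = 2184, push 2184
Stack result: 2184

2184


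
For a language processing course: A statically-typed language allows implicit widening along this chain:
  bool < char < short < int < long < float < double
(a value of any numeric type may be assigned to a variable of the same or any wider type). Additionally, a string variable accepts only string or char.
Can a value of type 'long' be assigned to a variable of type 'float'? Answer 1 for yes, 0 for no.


Target variable type: float
Source value type: long
Numeric ranks: long=4, float=5
Widening allowed iff rank(source) <= rank(target): 4 <= 5? Yes
Result: 1

1


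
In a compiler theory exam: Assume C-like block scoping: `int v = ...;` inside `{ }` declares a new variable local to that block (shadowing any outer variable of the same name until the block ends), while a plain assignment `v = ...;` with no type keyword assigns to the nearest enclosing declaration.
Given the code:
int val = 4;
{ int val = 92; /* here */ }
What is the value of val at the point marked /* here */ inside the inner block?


Analyzing scoping rules:
Outer scope: declares val = 4
Inner block: 'int val = 92;' declares a NEW val that shadows the outer one
Inside the block the inner declaration is in scope -> 92
Result: 92

92


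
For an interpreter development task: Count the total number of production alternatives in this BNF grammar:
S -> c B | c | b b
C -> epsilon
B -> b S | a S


Counting alternatives per rule:
  S: 3 alternative(s)
  C: 1 alternative(s)
  B: 2 alternative(s)
Sum: 3 + 1 + 2 = 6

6


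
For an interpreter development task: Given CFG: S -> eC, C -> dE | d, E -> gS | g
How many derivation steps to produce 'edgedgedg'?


Grammar: S -> eC, C -> dE | d, E -> gS | g
Deriving 'edgedgedg':
Step 1: S -> eC => eC
Step 2: C -> dE => edE
Step 3: E -> gS => edgS
Step 4: S -> eC => edgeC
Step 5: C -> dE => edgedE
Step 6: E -> gS => edgedgS
Step 7: S -> eC => edgedgeC
Step 8: C -> dE => edgedgedE
Step 9: E -> g => edgedgedg
Total derivation steps: 9

9


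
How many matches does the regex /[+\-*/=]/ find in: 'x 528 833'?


Pattern: /[+\-*/=]/ (operators)
Input: 'x 528 833'
Scanning for matches:
Total matches: 0

0


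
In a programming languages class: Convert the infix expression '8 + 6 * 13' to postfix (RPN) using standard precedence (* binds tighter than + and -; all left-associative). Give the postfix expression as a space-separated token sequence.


Applying the shunting-yard algorithm:
  Operand 8 -> output
  Push '+' onto operator stack -> op-stack: [+]
  Operand 6 -> output
  Push '*' onto operator stack -> op-stack: [+, *]
  Operand 13 -> output
  End of input: pop '*' to output
  End of input: pop '+' to output
Postfix result: 8 6 13 * +

8 6 13 * +


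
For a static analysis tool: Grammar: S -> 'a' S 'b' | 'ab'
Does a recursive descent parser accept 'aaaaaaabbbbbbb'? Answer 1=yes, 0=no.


Grammar accepts strings of the form a^n b^n (n >= 1)
Word: 'aaaaaaabbbbbbb'
Counting: 7 a's and 7 b's
Check: 7 == 7? Yes
Derivation (S -> aSb applied 6 time(s), then S -> ab): S => aSb => aaSbb => aaaSbbb => aaaaSbbbb => aaaaaSbbbbb => aaaaaaSbbbbbb => aaaaaaabbbbbbb
Accepted

1


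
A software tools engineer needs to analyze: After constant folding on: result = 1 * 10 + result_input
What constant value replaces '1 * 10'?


Identifying constant sub-expression:
  Original: result = 1 * 10 + result_input
  1 and 10 are both compile-time constants
  Evaluating: 1 * 10 = 10
  After folding: result = 10 + result_input

10


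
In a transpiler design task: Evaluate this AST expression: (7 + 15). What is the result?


Expression: (7 + 15)
Evaluating step by step:
  7 + 15 = 22
Result: 22

22


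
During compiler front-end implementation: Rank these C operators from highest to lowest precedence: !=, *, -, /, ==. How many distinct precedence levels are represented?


Looking up precedence for each operator:
  != -> precedence 3
  * -> precedence 6
  - -> precedence 5
  / -> precedence 6
  == -> precedence 3
Sorted highest to lowest: *, /, -, !=, ==
Distinct precedence values: [6, 5, 3]
Number of distinct levels: 3

3


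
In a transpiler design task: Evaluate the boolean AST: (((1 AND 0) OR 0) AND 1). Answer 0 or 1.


Step 1: Evaluate inner node
  1 AND 0 = 0
Step 2: Evaluate next node
  0 OR 0 = 0
Step 3: Evaluate root node
  0 AND 1 = 0

0


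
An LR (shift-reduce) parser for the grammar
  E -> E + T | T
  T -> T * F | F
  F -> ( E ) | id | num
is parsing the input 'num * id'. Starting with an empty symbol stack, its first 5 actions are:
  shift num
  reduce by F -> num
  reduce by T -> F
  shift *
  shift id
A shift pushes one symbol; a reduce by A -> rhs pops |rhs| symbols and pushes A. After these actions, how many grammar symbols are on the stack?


Tracking the symbol stack through each action:
  Action 1: shift 'num' : push -> stack = [num] (size 1)
  Action 2: reduce by F -> num : pop 1, push F -> stack = [F] (size 1)
  Action 3: reduce by T -> F : pop 1, push T -> stack = [T] (size 1)
  Action 4: shift '*' : push -> stack = [T, *] (size 2)
  Action 5: shift 'id' : push -> stack = [T, *, id] (size 3)
Final stack size: 3

3


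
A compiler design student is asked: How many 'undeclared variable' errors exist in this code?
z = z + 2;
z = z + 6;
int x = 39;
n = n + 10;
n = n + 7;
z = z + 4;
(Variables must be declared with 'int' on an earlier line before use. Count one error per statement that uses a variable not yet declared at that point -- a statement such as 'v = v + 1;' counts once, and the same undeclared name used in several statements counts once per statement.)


Scanning code line by line:
  Line 1: use 'z' -> ERROR (undeclared)
  Line 2: use 'z' -> ERROR (undeclared)
  Line 3: declare 'x' -> declared = ['x']
  Line 4: use 'n' -> ERROR (undeclared)
  Line 5: use 'n' -> ERROR (undeclared)
  Line 6: use 'z' -> ERROR (undeclared)
Total undeclared variable errors: 5

5


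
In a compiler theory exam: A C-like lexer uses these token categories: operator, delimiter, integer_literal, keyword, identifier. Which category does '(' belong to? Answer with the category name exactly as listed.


Token: '('
Checking categories:
  identifier: no
  integer_literal: no
  operator: no
  keyword: no
  delimiter: YES
Category: delimiter

delimiter


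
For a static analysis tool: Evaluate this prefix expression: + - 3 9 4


Parsing prefix expression: + - 3 9 4
Step 1: Innermost operation '- 3 9'
  3 - 9 = -6
Step 2: Outer operation '+ [-6] 4'
  -6 + 4 = -2

-2


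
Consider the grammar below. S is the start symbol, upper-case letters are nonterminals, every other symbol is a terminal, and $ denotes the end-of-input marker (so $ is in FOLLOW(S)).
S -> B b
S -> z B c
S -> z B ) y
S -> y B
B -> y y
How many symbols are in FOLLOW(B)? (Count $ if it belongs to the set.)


S is the start symbol and does not occur in any rule body, so FOLLOW(S) = {$}.
Examining every occurrence of B in a rule body:
  S -> B b : B is followed by terminal 'b' -> add 'b'
  S -> z B c : B is followed by terminal 'c' -> add 'c'
  S -> z B ) y : B is followed by terminal ')' -> add ')'
  S -> y B : B is at the right end -> add FOLLOW(S) = {$}
  B -> y y : B does not occur in the body -> contributes nothing
FOLLOW(B) = {), b, c, $}
Count: 4

4


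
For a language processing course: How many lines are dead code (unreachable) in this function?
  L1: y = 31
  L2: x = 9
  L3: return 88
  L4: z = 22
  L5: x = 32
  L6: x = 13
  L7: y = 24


Analyzing control flow:
  L1: reachable (before return)
  L2: reachable (before return)
  L3: reachable (return statement)
  L4: DEAD (after return at L3)
  L5: DEAD (after return at L3)
  L6: DEAD (after return at L3)
  L7: DEAD (after return at L3)
Return at L3, total lines = 7
Dead lines: L4 through L7
Count: 4

4


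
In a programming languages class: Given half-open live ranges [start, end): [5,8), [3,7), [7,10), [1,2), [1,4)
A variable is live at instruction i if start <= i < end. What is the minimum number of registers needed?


Live ranges:
  Var0: [5, 8)
  Var1: [3, 7)
  Var2: [7, 10)
  Var3: [1, 2)
  Var4: [1, 4)
Sweep-line events (position, delta, active):
  pos=1 start -> active=1
  pos=1 start -> active=2
  pos=2 end -> active=1
  pos=3 start -> active=2
  pos=4 end -> active=1
  pos=5 start -> active=2
  pos=7 end -> active=1
  pos=7 start -> active=2
  pos=8 end -> active=1
  pos=10 end -> active=0
Maximum simultaneous active: 2
Minimum registers needed: 2

2


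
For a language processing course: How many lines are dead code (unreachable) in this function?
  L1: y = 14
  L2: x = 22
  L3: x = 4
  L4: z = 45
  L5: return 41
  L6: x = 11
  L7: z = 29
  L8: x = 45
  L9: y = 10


Analyzing control flow:
  L1: reachable (before return)
  L2: reachable (before return)
  L3: reachable (before return)
  L4: reachable (before return)
  L5: reachable (return statement)
  L6: DEAD (after return at L5)
  L7: DEAD (after return at L5)
  L8: DEAD (after return at L5)
  L9: DEAD (after return at L5)
Return at L5, total lines = 9
Dead lines: L6 through L9
Count: 4

4


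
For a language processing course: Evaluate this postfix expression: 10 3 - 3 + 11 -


Processing tokens left to right:
Push 10, Push 3
Pop 10 and 3, compute 10 - 3 = 7, push 7
Push 3
Pop 7 and 3, compute 7 + 3 = 10, push 10
Push 11
Pop 10 and 11, compute 10 - 11 = -1, push -1
Stack result: -1

-1


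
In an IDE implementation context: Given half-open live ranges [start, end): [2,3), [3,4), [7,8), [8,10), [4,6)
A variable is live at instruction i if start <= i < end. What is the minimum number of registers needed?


Live ranges:
  Var0: [2, 3)
  Var1: [3, 4)
  Var2: [7, 8)
  Var3: [8, 10)
  Var4: [4, 6)
Sweep-line events (position, delta, active):
  pos=2 start -> active=1
  pos=3 end -> active=0
  pos=3 start -> active=1
  pos=4 end -> active=0
  pos=4 start -> active=1
  pos=6 end -> active=0
  pos=7 start -> active=1
  pos=8 end -> active=0
  pos=8 start -> active=1
  pos=10 end -> active=0
Maximum simultaneous active: 1
Minimum registers needed: 1

1


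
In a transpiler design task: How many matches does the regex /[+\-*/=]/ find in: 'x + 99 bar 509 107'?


Pattern: /[+\-*/=]/ (operators)
Input: 'x + 99 bar 509 107'
Scanning for matches:
  Match 1: '+'
Total matches: 1

1


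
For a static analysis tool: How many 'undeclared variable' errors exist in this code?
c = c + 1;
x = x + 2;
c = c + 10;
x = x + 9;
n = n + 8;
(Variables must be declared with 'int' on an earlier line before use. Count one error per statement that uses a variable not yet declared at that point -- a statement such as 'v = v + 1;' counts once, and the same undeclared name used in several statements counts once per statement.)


Scanning code line by line:
  Line 1: use 'c' -> ERROR (undeclared)
  Line 2: use 'x' -> ERROR (undeclared)
  Line 3: use 'c' -> ERROR (undeclared)
  Line 4: use 'x' -> ERROR (undeclared)
  Line 5: use 'n' -> ERROR (undeclared)
Total undeclared variable errors: 5

5


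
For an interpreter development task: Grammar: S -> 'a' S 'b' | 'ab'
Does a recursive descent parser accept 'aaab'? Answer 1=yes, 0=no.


Grammar accepts strings of the form a^n b^n (n >= 1)
Word: 'aaab'
Counting: 3 a's and 1 b's
Check: 3 == 1? No
Mismatch: a-count != b-count
Rejected

0


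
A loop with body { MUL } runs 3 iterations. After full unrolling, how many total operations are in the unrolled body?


Loop body operations: MUL (1 op per iteration)
Unrolling 3 iterations:
  Iteration 1: MUL (1 ops)
  Iteration 2: MUL (1 ops)
  Iteration 3: MUL (1 ops)
Total: 3 iterations * 1 ops/iter = 3 operations

3
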